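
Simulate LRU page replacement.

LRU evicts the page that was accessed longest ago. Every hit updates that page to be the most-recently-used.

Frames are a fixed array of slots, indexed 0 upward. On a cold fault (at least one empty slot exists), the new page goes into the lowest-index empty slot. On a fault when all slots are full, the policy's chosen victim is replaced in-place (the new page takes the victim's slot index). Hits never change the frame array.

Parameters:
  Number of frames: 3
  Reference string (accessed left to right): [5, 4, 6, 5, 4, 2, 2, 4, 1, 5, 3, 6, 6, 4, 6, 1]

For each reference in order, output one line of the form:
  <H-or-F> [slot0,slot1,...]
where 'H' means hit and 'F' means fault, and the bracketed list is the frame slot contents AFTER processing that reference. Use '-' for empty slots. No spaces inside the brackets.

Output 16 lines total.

F [5,-,-]
F [5,4,-]
F [5,4,6]
H [5,4,6]
H [5,4,6]
F [5,4,2]
H [5,4,2]
H [5,4,2]
F [1,4,2]
F [1,4,5]
F [1,3,5]
F [6,3,5]
H [6,3,5]
F [6,3,4]
H [6,3,4]
F [6,1,4]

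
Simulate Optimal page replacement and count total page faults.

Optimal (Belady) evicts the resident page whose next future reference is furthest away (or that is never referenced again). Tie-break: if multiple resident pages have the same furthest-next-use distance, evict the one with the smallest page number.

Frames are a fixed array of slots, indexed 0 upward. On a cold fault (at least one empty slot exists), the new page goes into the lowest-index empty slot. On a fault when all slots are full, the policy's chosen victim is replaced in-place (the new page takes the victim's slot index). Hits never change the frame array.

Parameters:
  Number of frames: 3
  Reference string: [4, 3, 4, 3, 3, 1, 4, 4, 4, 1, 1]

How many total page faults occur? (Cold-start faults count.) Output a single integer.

Step 0: ref 4 → FAULT, frames=[4,-,-]
Step 1: ref 3 → FAULT, frames=[4,3,-]
Step 2: ref 4 → HIT, frames=[4,3,-]
Step 3: ref 3 → HIT, frames=[4,3,-]
Step 4: ref 3 → HIT, frames=[4,3,-]
Step 5: ref 1 → FAULT, frames=[4,3,1]
Step 6: ref 4 → HIT, frames=[4,3,1]
Step 7: ref 4 → HIT, frames=[4,3,1]
Step 8: ref 4 → HIT, frames=[4,3,1]
Step 9: ref 1 → HIT, frames=[4,3,1]
Step 10: ref 1 → HIT, frames=[4,3,1]
Total faults: 3

Answer: 3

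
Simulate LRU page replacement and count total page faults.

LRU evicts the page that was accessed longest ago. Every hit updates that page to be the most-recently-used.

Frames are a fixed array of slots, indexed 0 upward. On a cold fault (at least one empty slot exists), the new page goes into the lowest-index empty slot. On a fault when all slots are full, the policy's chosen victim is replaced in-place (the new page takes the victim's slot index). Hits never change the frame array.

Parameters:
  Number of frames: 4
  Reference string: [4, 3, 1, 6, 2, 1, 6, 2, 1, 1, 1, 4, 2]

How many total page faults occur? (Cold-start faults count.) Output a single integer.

Answer: 6

Derivation:
Step 0: ref 4 → FAULT, frames=[4,-,-,-]
Step 1: ref 3 → FAULT, frames=[4,3,-,-]
Step 2: ref 1 → FAULT, frames=[4,3,1,-]
Step 3: ref 6 → FAULT, frames=[4,3,1,6]
Step 4: ref 2 → FAULT (evict 4), frames=[2,3,1,6]
Step 5: ref 1 → HIT, frames=[2,3,1,6]
Step 6: ref 6 → HIT, frames=[2,3,1,6]
Step 7: ref 2 → HIT, frames=[2,3,1,6]
Step 8: ref 1 → HIT, frames=[2,3,1,6]
Step 9: ref 1 → HIT, frames=[2,3,1,6]
Step 10: ref 1 → HIT, frames=[2,3,1,6]
Step 11: ref 4 → FAULT (evict 3), frames=[2,4,1,6]
Step 12: ref 2 → HIT, frames=[2,4,1,6]
Total faults: 6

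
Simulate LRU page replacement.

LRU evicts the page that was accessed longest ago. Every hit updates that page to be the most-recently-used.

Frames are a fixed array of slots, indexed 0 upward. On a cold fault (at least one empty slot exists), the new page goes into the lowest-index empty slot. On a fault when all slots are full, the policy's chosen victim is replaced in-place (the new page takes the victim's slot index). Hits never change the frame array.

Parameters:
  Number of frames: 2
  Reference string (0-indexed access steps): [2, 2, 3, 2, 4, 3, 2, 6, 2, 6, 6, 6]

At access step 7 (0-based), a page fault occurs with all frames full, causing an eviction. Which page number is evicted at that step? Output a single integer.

Step 0: ref 2 -> FAULT, frames=[2,-]
Step 1: ref 2 -> HIT, frames=[2,-]
Step 2: ref 3 -> FAULT, frames=[2,3]
Step 3: ref 2 -> HIT, frames=[2,3]
Step 4: ref 4 -> FAULT, evict 3, frames=[2,4]
Step 5: ref 3 -> FAULT, evict 2, frames=[3,4]
Step 6: ref 2 -> FAULT, evict 4, frames=[3,2]
Step 7: ref 6 -> FAULT, evict 3, frames=[6,2]
At step 7: evicted page 3

Answer: 3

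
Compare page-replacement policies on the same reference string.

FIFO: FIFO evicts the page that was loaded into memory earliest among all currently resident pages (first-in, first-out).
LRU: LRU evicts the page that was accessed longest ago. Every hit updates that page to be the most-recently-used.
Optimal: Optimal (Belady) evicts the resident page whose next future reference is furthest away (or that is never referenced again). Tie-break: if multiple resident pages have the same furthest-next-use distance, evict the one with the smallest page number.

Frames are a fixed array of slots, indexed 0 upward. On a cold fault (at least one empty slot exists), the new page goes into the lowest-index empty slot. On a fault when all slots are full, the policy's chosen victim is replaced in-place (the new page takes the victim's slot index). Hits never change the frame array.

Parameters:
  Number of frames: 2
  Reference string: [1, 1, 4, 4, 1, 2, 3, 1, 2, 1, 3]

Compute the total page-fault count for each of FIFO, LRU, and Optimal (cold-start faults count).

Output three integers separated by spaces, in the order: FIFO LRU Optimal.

Answer: 7 7 6

Derivation:
--- FIFO ---
  step 0: ref 1 -> FAULT, frames=[1,-] (faults so far: 1)
  step 1: ref 1 -> HIT, frames=[1,-] (faults so far: 1)
  step 2: ref 4 -> FAULT, frames=[1,4] (faults so far: 2)
  step 3: ref 4 -> HIT, frames=[1,4] (faults so far: 2)
  step 4: ref 1 -> HIT, frames=[1,4] (faults so far: 2)
  step 5: ref 2 -> FAULT, evict 1, frames=[2,4] (faults so far: 3)
  step 6: ref 3 -> FAULT, evict 4, frames=[2,3] (faults so far: 4)
  step 7: ref 1 -> FAULT, evict 2, frames=[1,3] (faults so far: 5)
  step 8: ref 2 -> FAULT, evict 3, frames=[1,2] (faults so far: 6)
  step 9: ref 1 -> HIT, frames=[1,2] (faults so far: 6)
  step 10: ref 3 -> FAULT, evict 1, frames=[3,2] (faults so far: 7)
  FIFO total faults: 7
--- LRU ---
  step 0: ref 1 -> FAULT, frames=[1,-] (faults so far: 1)
  step 1: ref 1 -> HIT, frames=[1,-] (faults so far: 1)
  step 2: ref 4 -> FAULT, frames=[1,4] (faults so far: 2)
  step 3: ref 4 -> HIT, frames=[1,4] (faults so far: 2)
  step 4: ref 1 -> HIT, frames=[1,4] (faults so far: 2)
  step 5: ref 2 -> FAULT, evict 4, frames=[1,2] (faults so far: 3)
  step 6: ref 3 -> FAULT, evict 1, frames=[3,2] (faults so far: 4)
  step 7: ref 1 -> FAULT, evict 2, frames=[3,1] (faults so far: 5)
  step 8: ref 2 -> FAULT, evict 3, frames=[2,1] (faults so far: 6)
  step 9: ref 1 -> HIT, frames=[2,1] (faults so far: 6)
  step 10: ref 3 -> FAULT, evict 2, frames=[3,1] (faults so far: 7)
  LRU total faults: 7
--- Optimal ---
  step 0: ref 1 -> FAULT, frames=[1,-] (faults so far: 1)
  step 1: ref 1 -> HIT, frames=[1,-] (faults so far: 1)
  step 2: ref 4 -> FAULT, frames=[1,4] (faults so far: 2)
  step 3: ref 4 -> HIT, frames=[1,4] (faults so far: 2)
  step 4: ref 1 -> HIT, frames=[1,4] (faults so far: 2)
  step 5: ref 2 -> FAULT, evict 4, frames=[1,2] (faults so far: 3)
  step 6: ref 3 -> FAULT, evict 2, frames=[1,3] (faults so far: 4)
  step 7: ref 1 -> HIT, frames=[1,3] (faults so far: 4)
  step 8: ref 2 -> FAULT, evict 3, frames=[1,2] (faults so far: 5)
  step 9: ref 1 -> HIT, frames=[1,2] (faults so far: 5)
  step 10: ref 3 -> FAULT, evict 1, frames=[3,2] (faults so far: 6)
  Optimal total faults: 6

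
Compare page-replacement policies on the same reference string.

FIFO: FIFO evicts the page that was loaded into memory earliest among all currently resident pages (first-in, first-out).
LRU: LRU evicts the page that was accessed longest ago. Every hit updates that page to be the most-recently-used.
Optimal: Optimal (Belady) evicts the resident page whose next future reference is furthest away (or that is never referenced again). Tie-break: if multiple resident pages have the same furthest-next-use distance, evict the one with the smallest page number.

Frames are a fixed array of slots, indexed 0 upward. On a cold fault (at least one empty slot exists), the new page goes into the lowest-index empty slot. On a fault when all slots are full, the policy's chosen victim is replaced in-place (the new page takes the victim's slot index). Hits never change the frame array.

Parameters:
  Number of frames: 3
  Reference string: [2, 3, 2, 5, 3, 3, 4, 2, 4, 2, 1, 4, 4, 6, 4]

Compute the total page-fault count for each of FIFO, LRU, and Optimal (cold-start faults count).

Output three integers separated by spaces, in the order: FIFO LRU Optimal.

--- FIFO ---
  step 0: ref 2 -> FAULT, frames=[2,-,-] (faults so far: 1)
  step 1: ref 3 -> FAULT, frames=[2,3,-] (faults so far: 2)
  step 2: ref 2 -> HIT, frames=[2,3,-] (faults so far: 2)
  step 3: ref 5 -> FAULT, frames=[2,3,5] (faults so far: 3)
  step 4: ref 3 -> HIT, frames=[2,3,5] (faults so far: 3)
  step 5: ref 3 -> HIT, frames=[2,3,5] (faults so far: 3)
  step 6: ref 4 -> FAULT, evict 2, frames=[4,3,5] (faults so far: 4)
  step 7: ref 2 -> FAULT, evict 3, frames=[4,2,5] (faults so far: 5)
  step 8: ref 4 -> HIT, frames=[4,2,5] (faults so far: 5)
  step 9: ref 2 -> HIT, frames=[4,2,5] (faults so far: 5)
  step 10: ref 1 -> FAULT, evict 5, frames=[4,2,1] (faults so far: 6)
  step 11: ref 4 -> HIT, frames=[4,2,1] (faults so far: 6)
  step 12: ref 4 -> HIT, frames=[4,2,1] (faults so far: 6)
  step 13: ref 6 -> FAULT, evict 4, frames=[6,2,1] (faults so far: 7)
  step 14: ref 4 -> FAULT, evict 2, frames=[6,4,1] (faults so far: 8)
  FIFO total faults: 8
--- LRU ---
  step 0: ref 2 -> FAULT, frames=[2,-,-] (faults so far: 1)
  step 1: ref 3 -> FAULT, frames=[2,3,-] (faults so far: 2)
  step 2: ref 2 -> HIT, frames=[2,3,-] (faults so far: 2)
  step 3: ref 5 -> FAULT, frames=[2,3,5] (faults so far: 3)
  step 4: ref 3 -> HIT, frames=[2,3,5] (faults so far: 3)
  step 5: ref 3 -> HIT, frames=[2,3,5] (faults so far: 3)
  step 6: ref 4 -> FAULT, evict 2, frames=[4,3,5] (faults so far: 4)
  step 7: ref 2 -> FAULT, evict 5, frames=[4,3,2] (faults so far: 5)
  step 8: ref 4 -> HIT, frames=[4,3,2] (faults so far: 5)
  step 9: ref 2 -> HIT, frames=[4,3,2] (faults so far: 5)
  step 10: ref 1 -> FAULT, evict 3, frames=[4,1,2] (faults so far: 6)
  step 11: ref 4 -> HIT, frames=[4,1,2] (faults so far: 6)
  step 12: ref 4 -> HIT, frames=[4,1,2] (faults so far: 6)
  step 13: ref 6 -> FAULT, evict 2, frames=[4,1,6] (faults so far: 7)
  step 14: ref 4 -> HIT, frames=[4,1,6] (faults so far: 7)
  LRU total faults: 7
--- Optimal ---
  step 0: ref 2 -> FAULT, frames=[2,-,-] (faults so far: 1)
  step 1: ref 3 -> FAULT, frames=[2,3,-] (faults so far: 2)
  step 2: ref 2 -> HIT, frames=[2,3,-] (faults so far: 2)
  step 3: ref 5 -> FAULT, frames=[2,3,5] (faults so far: 3)
  step 4: ref 3 -> HIT, frames=[2,3,5] (faults so far: 3)
  step 5: ref 3 -> HIT, frames=[2,3,5] (faults so far: 3)
  step 6: ref 4 -> FAULT, evict 3, frames=[2,4,5] (faults so far: 4)
  step 7: ref 2 -> HIT, frames=[2,4,5] (faults so far: 4)
  step 8: ref 4 -> HIT, frames=[2,4,5] (faults so far: 4)
  step 9: ref 2 -> HIT, frames=[2,4,5] (faults so far: 4)
  step 10: ref 1 -> FAULT, evict 2, frames=[1,4,5] (faults so far: 5)
  step 11: ref 4 -> HIT, frames=[1,4,5] (faults so far: 5)
  step 12: ref 4 -> HIT, frames=[1,4,5] (faults so far: 5)
  step 13: ref 6 -> FAULT, evict 1, frames=[6,4,5] (faults so far: 6)
  step 14: ref 4 -> HIT, frames=[6,4,5] (faults so far: 6)
  Optimal total faults: 6

Answer: 8 7 6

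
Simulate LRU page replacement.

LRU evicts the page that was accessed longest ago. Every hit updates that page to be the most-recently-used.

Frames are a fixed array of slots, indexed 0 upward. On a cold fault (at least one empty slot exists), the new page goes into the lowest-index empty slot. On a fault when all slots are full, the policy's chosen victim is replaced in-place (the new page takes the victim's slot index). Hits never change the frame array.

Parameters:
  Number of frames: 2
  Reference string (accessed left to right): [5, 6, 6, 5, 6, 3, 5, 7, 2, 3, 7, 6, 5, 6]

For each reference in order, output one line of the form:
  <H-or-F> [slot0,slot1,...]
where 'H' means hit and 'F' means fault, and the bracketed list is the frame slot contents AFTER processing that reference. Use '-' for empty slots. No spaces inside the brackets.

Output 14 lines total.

F [5,-]
F [5,6]
H [5,6]
H [5,6]
H [5,6]
F [3,6]
F [3,5]
F [7,5]
F [7,2]
F [3,2]
F [3,7]
F [6,7]
F [6,5]
H [6,5]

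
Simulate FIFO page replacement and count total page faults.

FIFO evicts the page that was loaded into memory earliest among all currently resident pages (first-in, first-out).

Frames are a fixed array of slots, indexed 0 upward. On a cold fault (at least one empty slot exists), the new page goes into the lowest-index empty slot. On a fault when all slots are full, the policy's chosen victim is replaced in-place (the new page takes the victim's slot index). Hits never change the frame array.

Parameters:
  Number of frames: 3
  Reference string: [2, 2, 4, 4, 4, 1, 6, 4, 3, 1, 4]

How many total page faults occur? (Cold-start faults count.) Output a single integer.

Step 0: ref 2 → FAULT, frames=[2,-,-]
Step 1: ref 2 → HIT, frames=[2,-,-]
Step 2: ref 4 → FAULT, frames=[2,4,-]
Step 3: ref 4 → HIT, frames=[2,4,-]
Step 4: ref 4 → HIT, frames=[2,4,-]
Step 5: ref 1 → FAULT, frames=[2,4,1]
Step 6: ref 6 → FAULT (evict 2), frames=[6,4,1]
Step 7: ref 4 → HIT, frames=[6,4,1]
Step 8: ref 3 → FAULT (evict 4), frames=[6,3,1]
Step 9: ref 1 → HIT, frames=[6,3,1]
Step 10: ref 4 → FAULT (evict 1), frames=[6,3,4]
Total faults: 6

Answer: 6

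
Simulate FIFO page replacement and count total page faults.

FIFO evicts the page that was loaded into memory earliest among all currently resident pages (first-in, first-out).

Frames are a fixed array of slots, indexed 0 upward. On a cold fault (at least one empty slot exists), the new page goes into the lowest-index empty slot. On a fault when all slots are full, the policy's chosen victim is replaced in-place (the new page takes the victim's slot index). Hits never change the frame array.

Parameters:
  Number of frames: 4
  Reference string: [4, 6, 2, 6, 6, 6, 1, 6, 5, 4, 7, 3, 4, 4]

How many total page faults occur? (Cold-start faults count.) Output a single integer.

Answer: 8

Derivation:
Step 0: ref 4 → FAULT, frames=[4,-,-,-]
Step 1: ref 6 → FAULT, frames=[4,6,-,-]
Step 2: ref 2 → FAULT, frames=[4,6,2,-]
Step 3: ref 6 → HIT, frames=[4,6,2,-]
Step 4: ref 6 → HIT, frames=[4,6,2,-]
Step 5: ref 6 → HIT, frames=[4,6,2,-]
Step 6: ref 1 → FAULT, frames=[4,6,2,1]
Step 7: ref 6 → HIT, frames=[4,6,2,1]
Step 8: ref 5 → FAULT (evict 4), frames=[5,6,2,1]
Step 9: ref 4 → FAULT (evict 6), frames=[5,4,2,1]
Step 10: ref 7 → FAULT (evict 2), frames=[5,4,7,1]
Step 11: ref 3 → FAULT (evict 1), frames=[5,4,7,3]
Step 12: ref 4 → HIT, frames=[5,4,7,3]
Step 13: ref 4 → HIT, frames=[5,4,7,3]
Total faults: 8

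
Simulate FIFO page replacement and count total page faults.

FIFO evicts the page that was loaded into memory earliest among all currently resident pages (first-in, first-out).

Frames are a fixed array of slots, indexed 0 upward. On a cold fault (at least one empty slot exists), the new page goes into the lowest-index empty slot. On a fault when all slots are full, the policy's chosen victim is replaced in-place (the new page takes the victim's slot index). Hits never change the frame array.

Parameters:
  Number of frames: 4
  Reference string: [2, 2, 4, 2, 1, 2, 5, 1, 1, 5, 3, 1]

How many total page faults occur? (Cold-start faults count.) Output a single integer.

Answer: 5

Derivation:
Step 0: ref 2 → FAULT, frames=[2,-,-,-]
Step 1: ref 2 → HIT, frames=[2,-,-,-]
Step 2: ref 4 → FAULT, frames=[2,4,-,-]
Step 3: ref 2 → HIT, frames=[2,4,-,-]
Step 4: ref 1 → FAULT, frames=[2,4,1,-]
Step 5: ref 2 → HIT, frames=[2,4,1,-]
Step 6: ref 5 → FAULT, frames=[2,4,1,5]
Step 7: ref 1 → HIT, frames=[2,4,1,5]
Step 8: ref 1 → HIT, frames=[2,4,1,5]
Step 9: ref 5 → HIT, frames=[2,4,1,5]
Step 10: ref 3 → FAULT (evict 2), frames=[3,4,1,5]
Step 11: ref 1 → HIT, frames=[3,4,1,5]
Total faults: 5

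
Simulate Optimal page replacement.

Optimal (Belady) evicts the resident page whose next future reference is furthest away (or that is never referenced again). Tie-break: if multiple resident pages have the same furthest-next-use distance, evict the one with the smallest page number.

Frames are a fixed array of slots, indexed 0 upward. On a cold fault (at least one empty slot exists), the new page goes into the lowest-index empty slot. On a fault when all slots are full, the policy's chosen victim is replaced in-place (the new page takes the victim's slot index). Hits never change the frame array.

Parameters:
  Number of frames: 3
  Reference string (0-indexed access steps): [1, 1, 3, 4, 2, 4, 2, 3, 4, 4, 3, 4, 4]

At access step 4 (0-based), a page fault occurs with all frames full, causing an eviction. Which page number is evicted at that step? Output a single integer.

Step 0: ref 1 -> FAULT, frames=[1,-,-]
Step 1: ref 1 -> HIT, frames=[1,-,-]
Step 2: ref 3 -> FAULT, frames=[1,3,-]
Step 3: ref 4 -> FAULT, frames=[1,3,4]
Step 4: ref 2 -> FAULT, evict 1, frames=[2,3,4]
At step 4: evicted page 1

Answer: 1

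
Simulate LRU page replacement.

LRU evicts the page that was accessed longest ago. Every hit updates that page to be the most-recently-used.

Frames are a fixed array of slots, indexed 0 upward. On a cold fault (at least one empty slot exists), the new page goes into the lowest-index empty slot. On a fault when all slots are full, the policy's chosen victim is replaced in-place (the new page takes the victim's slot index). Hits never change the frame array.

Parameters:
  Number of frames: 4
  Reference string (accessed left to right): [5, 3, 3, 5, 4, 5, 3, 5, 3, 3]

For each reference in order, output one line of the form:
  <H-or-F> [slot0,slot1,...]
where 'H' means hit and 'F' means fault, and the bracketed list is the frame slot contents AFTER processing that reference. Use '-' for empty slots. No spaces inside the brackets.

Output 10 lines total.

F [5,-,-,-]
F [5,3,-,-]
H [5,3,-,-]
H [5,3,-,-]
F [5,3,4,-]
H [5,3,4,-]
H [5,3,4,-]
H [5,3,4,-]
H [5,3,4,-]
H [5,3,4,-]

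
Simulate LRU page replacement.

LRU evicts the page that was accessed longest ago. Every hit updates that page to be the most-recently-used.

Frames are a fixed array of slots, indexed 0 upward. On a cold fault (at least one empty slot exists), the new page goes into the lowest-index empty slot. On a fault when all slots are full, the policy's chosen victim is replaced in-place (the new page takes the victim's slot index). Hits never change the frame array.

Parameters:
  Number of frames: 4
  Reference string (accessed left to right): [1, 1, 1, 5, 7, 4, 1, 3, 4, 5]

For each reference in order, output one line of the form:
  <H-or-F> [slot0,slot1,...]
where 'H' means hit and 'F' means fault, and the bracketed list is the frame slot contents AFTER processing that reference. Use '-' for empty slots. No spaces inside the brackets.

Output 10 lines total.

F [1,-,-,-]
H [1,-,-,-]
H [1,-,-,-]
F [1,5,-,-]
F [1,5,7,-]
F [1,5,7,4]
H [1,5,7,4]
F [1,3,7,4]
H [1,3,7,4]
F [1,3,5,4]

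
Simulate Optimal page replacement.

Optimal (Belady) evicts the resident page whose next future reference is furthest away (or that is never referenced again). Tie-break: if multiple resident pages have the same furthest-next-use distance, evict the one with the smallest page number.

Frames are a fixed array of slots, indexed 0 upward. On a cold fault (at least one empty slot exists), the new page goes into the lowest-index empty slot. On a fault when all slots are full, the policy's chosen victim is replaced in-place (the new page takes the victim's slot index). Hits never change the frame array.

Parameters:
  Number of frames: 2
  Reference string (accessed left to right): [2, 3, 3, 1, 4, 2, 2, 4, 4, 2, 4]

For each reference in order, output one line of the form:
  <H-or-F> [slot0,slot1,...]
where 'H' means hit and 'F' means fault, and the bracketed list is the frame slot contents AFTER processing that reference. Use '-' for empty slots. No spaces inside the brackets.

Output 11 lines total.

F [2,-]
F [2,3]
H [2,3]
F [2,1]
F [2,4]
H [2,4]
H [2,4]
H [2,4]
H [2,4]
H [2,4]
H [2,4]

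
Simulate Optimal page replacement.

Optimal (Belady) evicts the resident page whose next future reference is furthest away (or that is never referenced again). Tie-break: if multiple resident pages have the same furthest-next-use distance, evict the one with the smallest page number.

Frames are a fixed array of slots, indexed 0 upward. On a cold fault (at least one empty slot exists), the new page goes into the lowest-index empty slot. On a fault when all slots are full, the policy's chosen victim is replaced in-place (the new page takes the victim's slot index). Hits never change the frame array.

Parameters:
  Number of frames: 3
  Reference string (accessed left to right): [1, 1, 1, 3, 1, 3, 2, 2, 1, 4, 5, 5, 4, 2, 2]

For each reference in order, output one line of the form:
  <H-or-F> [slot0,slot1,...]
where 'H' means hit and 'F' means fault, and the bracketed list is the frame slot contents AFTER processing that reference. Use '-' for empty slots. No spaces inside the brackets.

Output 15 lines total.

F [1,-,-]
H [1,-,-]
H [1,-,-]
F [1,3,-]
H [1,3,-]
H [1,3,-]
F [1,3,2]
H [1,3,2]
H [1,3,2]
F [4,3,2]
F [4,5,2]
H [4,5,2]
H [4,5,2]
H [4,5,2]
H [4,5,2]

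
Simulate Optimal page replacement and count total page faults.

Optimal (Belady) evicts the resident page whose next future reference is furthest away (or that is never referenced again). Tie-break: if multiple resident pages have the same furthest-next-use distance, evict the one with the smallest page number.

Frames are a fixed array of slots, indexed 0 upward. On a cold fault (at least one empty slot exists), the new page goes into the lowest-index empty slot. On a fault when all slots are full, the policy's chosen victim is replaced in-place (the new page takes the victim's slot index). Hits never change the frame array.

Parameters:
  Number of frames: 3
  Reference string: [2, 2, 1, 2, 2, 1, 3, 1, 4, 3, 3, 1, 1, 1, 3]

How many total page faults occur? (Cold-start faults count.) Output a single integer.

Answer: 4

Derivation:
Step 0: ref 2 → FAULT, frames=[2,-,-]
Step 1: ref 2 → HIT, frames=[2,-,-]
Step 2: ref 1 → FAULT, frames=[2,1,-]
Step 3: ref 2 → HIT, frames=[2,1,-]
Step 4: ref 2 → HIT, frames=[2,1,-]
Step 5: ref 1 → HIT, frames=[2,1,-]
Step 6: ref 3 → FAULT, frames=[2,1,3]
Step 7: ref 1 → HIT, frames=[2,1,3]
Step 8: ref 4 → FAULT (evict 2), frames=[4,1,3]
Step 9: ref 3 → HIT, frames=[4,1,3]
Step 10: ref 3 → HIT, frames=[4,1,3]
Step 11: ref 1 → HIT, frames=[4,1,3]
Step 12: ref 1 → HIT, frames=[4,1,3]
Step 13: ref 1 → HIT, frames=[4,1,3]
Step 14: ref 3 → HIT, frames=[4,1,3]
Total faults: 4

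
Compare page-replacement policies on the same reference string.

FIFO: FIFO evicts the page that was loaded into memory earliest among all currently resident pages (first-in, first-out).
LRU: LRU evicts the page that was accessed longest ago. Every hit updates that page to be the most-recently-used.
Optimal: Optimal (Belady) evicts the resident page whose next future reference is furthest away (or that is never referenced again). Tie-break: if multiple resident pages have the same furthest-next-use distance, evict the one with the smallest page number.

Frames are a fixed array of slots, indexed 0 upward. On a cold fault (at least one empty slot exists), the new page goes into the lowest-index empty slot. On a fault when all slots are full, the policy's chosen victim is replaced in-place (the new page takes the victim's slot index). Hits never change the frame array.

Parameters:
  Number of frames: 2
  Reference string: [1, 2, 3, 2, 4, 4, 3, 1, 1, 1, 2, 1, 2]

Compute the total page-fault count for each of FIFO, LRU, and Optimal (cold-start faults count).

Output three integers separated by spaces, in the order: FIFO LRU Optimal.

--- FIFO ---
  step 0: ref 1 -> FAULT, frames=[1,-] (faults so far: 1)
  step 1: ref 2 -> FAULT, frames=[1,2] (faults so far: 2)
  step 2: ref 3 -> FAULT, evict 1, frames=[3,2] (faults so far: 3)
  step 3: ref 2 -> HIT, frames=[3,2] (faults so far: 3)
  step 4: ref 4 -> FAULT, evict 2, frames=[3,4] (faults so far: 4)
  step 5: ref 4 -> HIT, frames=[3,4] (faults so far: 4)
  step 6: ref 3 -> HIT, frames=[3,4] (faults so far: 4)
  step 7: ref 1 -> FAULT, evict 3, frames=[1,4] (faults so far: 5)
  step 8: ref 1 -> HIT, frames=[1,4] (faults so far: 5)
  step 9: ref 1 -> HIT, frames=[1,4] (faults so far: 5)
  step 10: ref 2 -> FAULT, evict 4, frames=[1,2] (faults so far: 6)
  step 11: ref 1 -> HIT, frames=[1,2] (faults so far: 6)
  step 12: ref 2 -> HIT, frames=[1,2] (faults so far: 6)
  FIFO total faults: 6
--- LRU ---
  step 0: ref 1 -> FAULT, frames=[1,-] (faults so far: 1)
  step 1: ref 2 -> FAULT, frames=[1,2] (faults so far: 2)
  step 2: ref 3 -> FAULT, evict 1, frames=[3,2] (faults so far: 3)
  step 3: ref 2 -> HIT, frames=[3,2] (faults so far: 3)
  step 4: ref 4 -> FAULT, evict 3, frames=[4,2] (faults so far: 4)
  step 5: ref 4 -> HIT, frames=[4,2] (faults so far: 4)
  step 6: ref 3 -> FAULT, evict 2, frames=[4,3] (faults so far: 5)
  step 7: ref 1 -> FAULT, evict 4, frames=[1,3] (faults so far: 6)
  step 8: ref 1 -> HIT, frames=[1,3] (faults so far: 6)
  step 9: ref 1 -> HIT, frames=[1,3] (faults so far: 6)
  step 10: ref 2 -> FAULT, evict 3, frames=[1,2] (faults so far: 7)
  step 11: ref 1 -> HIT, frames=[1,2] (faults so far: 7)
  step 12: ref 2 -> HIT, frames=[1,2] (faults so far: 7)
  LRU total faults: 7
--- Optimal ---
  step 0: ref 1 -> FAULT, frames=[1,-] (faults so far: 1)
  step 1: ref 2 -> FAULT, frames=[1,2] (faults so far: 2)
  step 2: ref 3 -> FAULT, evict 1, frames=[3,2] (faults so far: 3)
  step 3: ref 2 -> HIT, frames=[3,2] (faults so far: 3)
  step 4: ref 4 -> FAULT, evict 2, frames=[3,4] (faults so far: 4)
  step 5: ref 4 -> HIT, frames=[3,4] (faults so far: 4)
  step 6: ref 3 -> HIT, frames=[3,4] (faults so far: 4)
  step 7: ref 1 -> FAULT, evict 3, frames=[1,4] (faults so far: 5)
  step 8: ref 1 -> HIT, frames=[1,4] (faults so far: 5)
  step 9: ref 1 -> HIT, frames=[1,4] (faults so far: 5)
  step 10: ref 2 -> FAULT, evict 4, frames=[1,2] (faults so far: 6)
  step 11: ref 1 -> HIT, frames=[1,2] (faults so far: 6)
  step 12: ref 2 -> HIT, frames=[1,2] (faults so far: 6)
  Optimal total faults: 6

Answer: 6 7 6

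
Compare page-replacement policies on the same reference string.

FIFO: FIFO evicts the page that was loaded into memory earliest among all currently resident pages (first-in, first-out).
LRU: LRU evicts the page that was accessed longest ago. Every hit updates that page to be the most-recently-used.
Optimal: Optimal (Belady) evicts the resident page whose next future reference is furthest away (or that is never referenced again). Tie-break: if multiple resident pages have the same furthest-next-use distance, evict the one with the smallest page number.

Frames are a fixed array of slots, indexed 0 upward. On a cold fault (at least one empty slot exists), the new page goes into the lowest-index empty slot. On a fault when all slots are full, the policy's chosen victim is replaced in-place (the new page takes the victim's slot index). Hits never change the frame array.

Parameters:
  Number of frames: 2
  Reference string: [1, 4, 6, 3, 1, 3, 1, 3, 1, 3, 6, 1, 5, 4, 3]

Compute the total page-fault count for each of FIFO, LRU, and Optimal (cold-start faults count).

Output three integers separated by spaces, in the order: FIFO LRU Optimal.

--- FIFO ---
  step 0: ref 1 -> FAULT, frames=[1,-] (faults so far: 1)
  step 1: ref 4 -> FAULT, frames=[1,4] (faults so far: 2)
  step 2: ref 6 -> FAULT, evict 1, frames=[6,4] (faults so far: 3)
  step 3: ref 3 -> FAULT, evict 4, frames=[6,3] (faults so far: 4)
  step 4: ref 1 -> FAULT, evict 6, frames=[1,3] (faults so far: 5)
  step 5: ref 3 -> HIT, frames=[1,3] (faults so far: 5)
  step 6: ref 1 -> HIT, frames=[1,3] (faults so far: 5)
  step 7: ref 3 -> HIT, frames=[1,3] (faults so far: 5)
  step 8: ref 1 -> HIT, frames=[1,3] (faults so far: 5)
  step 9: ref 3 -> HIT, frames=[1,3] (faults so far: 5)
  step 10: ref 6 -> FAULT, evict 3, frames=[1,6] (faults so far: 6)
  step 11: ref 1 -> HIT, frames=[1,6] (faults so far: 6)
  step 12: ref 5 -> FAULT, evict 1, frames=[5,6] (faults so far: 7)
  step 13: ref 4 -> FAULT, evict 6, frames=[5,4] (faults so far: 8)
  step 14: ref 3 -> FAULT, evict 5, frames=[3,4] (faults so far: 9)
  FIFO total faults: 9
--- LRU ---
  step 0: ref 1 -> FAULT, frames=[1,-] (faults so far: 1)
  step 1: ref 4 -> FAULT, frames=[1,4] (faults so far: 2)
  step 2: ref 6 -> FAULT, evict 1, frames=[6,4] (faults so far: 3)
  step 3: ref 3 -> FAULT, evict 4, frames=[6,3] (faults so far: 4)
  step 4: ref 1 -> FAULT, evict 6, frames=[1,3] (faults so far: 5)
  step 5: ref 3 -> HIT, frames=[1,3] (faults so far: 5)
  step 6: ref 1 -> HIT, frames=[1,3] (faults so far: 5)
  step 7: ref 3 -> HIT, frames=[1,3] (faults so far: 5)
  step 8: ref 1 -> HIT, frames=[1,3] (faults so far: 5)
  step 9: ref 3 -> HIT, frames=[1,3] (faults so far: 5)
  step 10: ref 6 -> FAULT, evict 1, frames=[6,3] (faults so far: 6)
  step 11: ref 1 -> FAULT, evict 3, frames=[6,1] (faults so far: 7)
  step 12: ref 5 -> FAULT, evict 6, frames=[5,1] (faults so far: 8)
  step 13: ref 4 -> FAULT, evict 1, frames=[5,4] (faults so far: 9)
  step 14: ref 3 -> FAULT, evict 5, frames=[3,4] (faults so far: 10)
  LRU total faults: 10
--- Optimal ---
  step 0: ref 1 -> FAULT, frames=[1,-] (faults so far: 1)
  step 1: ref 4 -> FAULT, frames=[1,4] (faults so far: 2)
  step 2: ref 6 -> FAULT, evict 4, frames=[1,6] (faults so far: 3)
  step 3: ref 3 -> FAULT, evict 6, frames=[1,3] (faults so far: 4)
  step 4: ref 1 -> HIT, frames=[1,3] (faults so far: 4)
  step 5: ref 3 -> HIT, frames=[1,3] (faults so far: 4)
  step 6: ref 1 -> HIT, frames=[1,3] (faults so far: 4)
  step 7: ref 3 -> HIT, frames=[1,3] (faults so far: 4)
  step 8: ref 1 -> HIT, frames=[1,3] (faults so far: 4)
  step 9: ref 3 -> HIT, frames=[1,3] (faults so far: 4)
  step 10: ref 6 -> FAULT, evict 3, frames=[1,6] (faults so far: 5)
  step 11: ref 1 -> HIT, frames=[1,6] (faults so far: 5)
  step 12: ref 5 -> FAULT, evict 1, frames=[5,6] (faults so far: 6)
  step 13: ref 4 -> FAULT, evict 5, frames=[4,6] (faults so far: 7)
  step 14: ref 3 -> FAULT, evict 4, frames=[3,6] (faults so far: 8)
  Optimal total faults: 8

Answer: 9 10 8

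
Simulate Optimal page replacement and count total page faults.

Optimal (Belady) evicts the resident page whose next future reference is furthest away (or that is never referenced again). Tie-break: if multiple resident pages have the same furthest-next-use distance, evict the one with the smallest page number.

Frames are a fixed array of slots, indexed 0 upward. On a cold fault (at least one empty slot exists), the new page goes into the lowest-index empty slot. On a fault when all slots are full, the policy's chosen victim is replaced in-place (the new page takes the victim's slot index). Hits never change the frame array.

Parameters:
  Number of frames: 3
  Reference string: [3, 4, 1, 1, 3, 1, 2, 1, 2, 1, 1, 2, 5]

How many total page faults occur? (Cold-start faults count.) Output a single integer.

Step 0: ref 3 → FAULT, frames=[3,-,-]
Step 1: ref 4 → FAULT, frames=[3,4,-]
Step 2: ref 1 → FAULT, frames=[3,4,1]
Step 3: ref 1 → HIT, frames=[3,4,1]
Step 4: ref 3 → HIT, frames=[3,4,1]
Step 5: ref 1 → HIT, frames=[3,4,1]
Step 6: ref 2 → FAULT (evict 3), frames=[2,4,1]
Step 7: ref 1 → HIT, frames=[2,4,1]
Step 8: ref 2 → HIT, frames=[2,4,1]
Step 9: ref 1 → HIT, frames=[2,4,1]
Step 10: ref 1 → HIT, frames=[2,4,1]
Step 11: ref 2 → HIT, frames=[2,4,1]
Step 12: ref 5 → FAULT (evict 1), frames=[2,4,5]
Total faults: 5

Answer: 5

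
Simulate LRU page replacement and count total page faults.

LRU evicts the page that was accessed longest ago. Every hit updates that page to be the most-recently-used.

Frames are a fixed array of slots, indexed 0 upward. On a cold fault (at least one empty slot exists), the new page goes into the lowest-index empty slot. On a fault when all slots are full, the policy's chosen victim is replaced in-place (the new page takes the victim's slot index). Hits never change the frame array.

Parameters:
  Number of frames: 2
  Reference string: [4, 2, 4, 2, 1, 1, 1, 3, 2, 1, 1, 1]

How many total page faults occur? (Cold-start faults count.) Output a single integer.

Step 0: ref 4 → FAULT, frames=[4,-]
Step 1: ref 2 → FAULT, frames=[4,2]
Step 2: ref 4 → HIT, frames=[4,2]
Step 3: ref 2 → HIT, frames=[4,2]
Step 4: ref 1 → FAULT (evict 4), frames=[1,2]
Step 5: ref 1 → HIT, frames=[1,2]
Step 6: ref 1 → HIT, frames=[1,2]
Step 7: ref 3 → FAULT (evict 2), frames=[1,3]
Step 8: ref 2 → FAULT (evict 1), frames=[2,3]
Step 9: ref 1 → FAULT (evict 3), frames=[2,1]
Step 10: ref 1 → HIT, frames=[2,1]
Step 11: ref 1 → HIT, frames=[2,1]
Total faults: 6

Answer: 6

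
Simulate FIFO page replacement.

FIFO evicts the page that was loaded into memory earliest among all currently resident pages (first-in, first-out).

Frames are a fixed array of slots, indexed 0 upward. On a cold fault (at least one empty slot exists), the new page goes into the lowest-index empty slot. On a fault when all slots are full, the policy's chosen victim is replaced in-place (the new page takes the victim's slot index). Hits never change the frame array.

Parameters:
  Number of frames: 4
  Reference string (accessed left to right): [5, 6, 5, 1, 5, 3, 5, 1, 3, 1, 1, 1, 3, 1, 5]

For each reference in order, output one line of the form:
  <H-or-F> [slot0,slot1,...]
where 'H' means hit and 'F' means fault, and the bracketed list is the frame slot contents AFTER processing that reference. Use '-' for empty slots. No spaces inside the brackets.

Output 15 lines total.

F [5,-,-,-]
F [5,6,-,-]
H [5,6,-,-]
F [5,6,1,-]
H [5,6,1,-]
F [5,6,1,3]
H [5,6,1,3]
H [5,6,1,3]
H [5,6,1,3]
H [5,6,1,3]
H [5,6,1,3]
H [5,6,1,3]
H [5,6,1,3]
H [5,6,1,3]
H [5,6,1,3]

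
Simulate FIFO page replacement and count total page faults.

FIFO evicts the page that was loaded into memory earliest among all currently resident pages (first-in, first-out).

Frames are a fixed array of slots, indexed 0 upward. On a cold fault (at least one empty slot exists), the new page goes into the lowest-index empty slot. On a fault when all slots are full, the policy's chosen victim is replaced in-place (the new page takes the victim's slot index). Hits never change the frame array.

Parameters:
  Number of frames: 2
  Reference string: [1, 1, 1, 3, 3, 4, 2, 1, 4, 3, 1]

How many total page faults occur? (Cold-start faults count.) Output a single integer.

Step 0: ref 1 → FAULT, frames=[1,-]
Step 1: ref 1 → HIT, frames=[1,-]
Step 2: ref 1 → HIT, frames=[1,-]
Step 3: ref 3 → FAULT, frames=[1,3]
Step 4: ref 3 → HIT, frames=[1,3]
Step 5: ref 4 → FAULT (evict 1), frames=[4,3]
Step 6: ref 2 → FAULT (evict 3), frames=[4,2]
Step 7: ref 1 → FAULT (evict 4), frames=[1,2]
Step 8: ref 4 → FAULT (evict 2), frames=[1,4]
Step 9: ref 3 → FAULT (evict 1), frames=[3,4]
Step 10: ref 1 → FAULT (evict 4), frames=[3,1]
Total faults: 8

Answer: 8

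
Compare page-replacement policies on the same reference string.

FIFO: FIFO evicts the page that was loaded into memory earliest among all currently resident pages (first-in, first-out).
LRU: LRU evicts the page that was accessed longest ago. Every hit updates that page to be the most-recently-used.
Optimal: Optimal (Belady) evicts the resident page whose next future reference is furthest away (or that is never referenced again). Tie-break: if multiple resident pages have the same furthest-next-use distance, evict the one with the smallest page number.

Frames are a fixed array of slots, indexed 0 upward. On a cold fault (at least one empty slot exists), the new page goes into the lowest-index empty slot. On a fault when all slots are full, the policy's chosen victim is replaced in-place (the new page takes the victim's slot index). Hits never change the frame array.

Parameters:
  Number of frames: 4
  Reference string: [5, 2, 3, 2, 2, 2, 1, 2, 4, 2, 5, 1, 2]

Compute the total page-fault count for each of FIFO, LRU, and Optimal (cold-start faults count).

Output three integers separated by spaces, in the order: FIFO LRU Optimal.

--- FIFO ---
  step 0: ref 5 -> FAULT, frames=[5,-,-,-] (faults so far: 1)
  step 1: ref 2 -> FAULT, frames=[5,2,-,-] (faults so far: 2)
  step 2: ref 3 -> FAULT, frames=[5,2,3,-] (faults so far: 3)
  step 3: ref 2 -> HIT, frames=[5,2,3,-] (faults so far: 3)
  step 4: ref 2 -> HIT, frames=[5,2,3,-] (faults so far: 3)
  step 5: ref 2 -> HIT, frames=[5,2,3,-] (faults so far: 3)
  step 6: ref 1 -> FAULT, frames=[5,2,3,1] (faults so far: 4)
  step 7: ref 2 -> HIT, frames=[5,2,3,1] (faults so far: 4)
  step 8: ref 4 -> FAULT, evict 5, frames=[4,2,3,1] (faults so far: 5)
  step 9: ref 2 -> HIT, frames=[4,2,3,1] (faults so far: 5)
  step 10: ref 5 -> FAULT, evict 2, frames=[4,5,3,1] (faults so far: 6)
  step 11: ref 1 -> HIT, frames=[4,5,3,1] (faults so far: 6)
  step 12: ref 2 -> FAULT, evict 3, frames=[4,5,2,1] (faults so far: 7)
  FIFO total faults: 7
--- LRU ---
  step 0: ref 5 -> FAULT, frames=[5,-,-,-] (faults so far: 1)
  step 1: ref 2 -> FAULT, frames=[5,2,-,-] (faults so far: 2)
  step 2: ref 3 -> FAULT, frames=[5,2,3,-] (faults so far: 3)
  step 3: ref 2 -> HIT, frames=[5,2,3,-] (faults so far: 3)
  step 4: ref 2 -> HIT, frames=[5,2,3,-] (faults so far: 3)
  step 5: ref 2 -> HIT, frames=[5,2,3,-] (faults so far: 3)
  step 6: ref 1 -> FAULT, frames=[5,2,3,1] (faults so far: 4)
  step 7: ref 2 -> HIT, frames=[5,2,3,1] (faults so far: 4)
  step 8: ref 4 -> FAULT, evict 5, frames=[4,2,3,1] (faults so far: 5)
  step 9: ref 2 -> HIT, frames=[4,2,3,1] (faults so far: 5)
  step 10: ref 5 -> FAULT, evict 3, frames=[4,2,5,1] (faults so far: 6)
  step 11: ref 1 -> HIT, frames=[4,2,5,1] (faults so far: 6)
  step 12: ref 2 -> HIT, frames=[4,2,5,1] (faults so far: 6)
  LRU total faults: 6
--- Optimal ---
  step 0: ref 5 -> FAULT, frames=[5,-,-,-] (faults so far: 1)
  step 1: ref 2 -> FAULT, frames=[5,2,-,-] (faults so far: 2)
  step 2: ref 3 -> FAULT, frames=[5,2,3,-] (faults so far: 3)
  step 3: ref 2 -> HIT, frames=[5,2,3,-] (faults so far: 3)
  step 4: ref 2 -> HIT, frames=[5,2,3,-] (faults so far: 3)
  step 5: ref 2 -> HIT, frames=[5,2,3,-] (faults so far: 3)
  step 6: ref 1 -> FAULT, frames=[5,2,3,1] (faults so far: 4)
  step 7: ref 2 -> HIT, frames=[5,2,3,1] (faults so far: 4)
  step 8: ref 4 -> FAULT, evict 3, frames=[5,2,4,1] (faults so far: 5)
  step 9: ref 2 -> HIT, frames=[5,2,4,1] (faults so far: 5)
  step 10: ref 5 -> HIT, frames=[5,2,4,1] (faults so far: 5)
  step 11: ref 1 -> HIT, frames=[5,2,4,1] (faults so far: 5)
  step 12: ref 2 -> HIT, frames=[5,2,4,1] (faults so far: 5)
  Optimal total faults: 5

Answer: 7 6 5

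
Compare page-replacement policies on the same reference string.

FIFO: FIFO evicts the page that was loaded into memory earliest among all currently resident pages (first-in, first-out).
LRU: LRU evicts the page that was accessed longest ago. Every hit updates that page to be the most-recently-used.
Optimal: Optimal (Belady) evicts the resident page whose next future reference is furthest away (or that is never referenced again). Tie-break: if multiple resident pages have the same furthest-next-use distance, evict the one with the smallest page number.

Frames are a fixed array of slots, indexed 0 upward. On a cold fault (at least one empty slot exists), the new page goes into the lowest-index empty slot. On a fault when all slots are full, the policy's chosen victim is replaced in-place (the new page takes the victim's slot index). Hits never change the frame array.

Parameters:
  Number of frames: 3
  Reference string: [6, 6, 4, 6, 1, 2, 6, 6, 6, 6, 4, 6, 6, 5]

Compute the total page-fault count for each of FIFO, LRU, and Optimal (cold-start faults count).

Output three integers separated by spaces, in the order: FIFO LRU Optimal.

Answer: 7 6 5

Derivation:
--- FIFO ---
  step 0: ref 6 -> FAULT, frames=[6,-,-] (faults so far: 1)
  step 1: ref 6 -> HIT, frames=[6,-,-] (faults so far: 1)
  step 2: ref 4 -> FAULT, frames=[6,4,-] (faults so far: 2)
  step 3: ref 6 -> HIT, frames=[6,4,-] (faults so far: 2)
  step 4: ref 1 -> FAULT, frames=[6,4,1] (faults so far: 3)
  step 5: ref 2 -> FAULT, evict 6, frames=[2,4,1] (faults so far: 4)
  step 6: ref 6 -> FAULT, evict 4, frames=[2,6,1] (faults so far: 5)
  step 7: ref 6 -> HIT, frames=[2,6,1] (faults so far: 5)
  step 8: ref 6 -> HIT, frames=[2,6,1] (faults so far: 5)
  step 9: ref 6 -> HIT, frames=[2,6,1] (faults so far: 5)
  step 10: ref 4 -> FAULT, evict 1, frames=[2,6,4] (faults so far: 6)
  step 11: ref 6 -> HIT, frames=[2,6,4] (faults so far: 6)
  step 12: ref 6 -> HIT, frames=[2,6,4] (faults so far: 6)
  step 13: ref 5 -> FAULT, evict 2, frames=[5,6,4] (faults so far: 7)
  FIFO total faults: 7
--- LRU ---
  step 0: ref 6 -> FAULT, frames=[6,-,-] (faults so far: 1)
  step 1: ref 6 -> HIT, frames=[6,-,-] (faults so far: 1)
  step 2: ref 4 -> FAULT, frames=[6,4,-] (faults so far: 2)
  step 3: ref 6 -> HIT, frames=[6,4,-] (faults so far: 2)
  step 4: ref 1 -> FAULT, frames=[6,4,1] (faults so far: 3)
  step 5: ref 2 -> FAULT, evict 4, frames=[6,2,1] (faults so far: 4)
  step 6: ref 6 -> HIT, frames=[6,2,1] (faults so far: 4)
  step 7: ref 6 -> HIT, frames=[6,2,1] (faults so far: 4)
  step 8: ref 6 -> HIT, frames=[6,2,1] (faults so far: 4)
  step 9: ref 6 -> HIT, frames=[6,2,1] (faults so far: 4)
  step 10: ref 4 -> FAULT, evict 1, frames=[6,2,4] (faults so far: 5)
  step 11: ref 6 -> HIT, frames=[6,2,4] (faults so far: 5)
  step 12: ref 6 -> HIT, frames=[6,2,4] (faults so far: 5)
  step 13: ref 5 -> FAULT, evict 2, frames=[6,5,4] (faults so far: 6)
  LRU total faults: 6
--- Optimal ---
  step 0: ref 6 -> FAULT, frames=[6,-,-] (faults so far: 1)
  step 1: ref 6 -> HIT, frames=[6,-,-] (faults so far: 1)
  step 2: ref 4 -> FAULT, frames=[6,4,-] (faults so far: 2)
  step 3: ref 6 -> HIT, frames=[6,4,-] (faults so far: 2)
  step 4: ref 1 -> FAULT, frames=[6,4,1] (faults so far: 3)
  step 5: ref 2 -> FAULT, evict 1, frames=[6,4,2] (faults so far: 4)
  step 6: ref 6 -> HIT, frames=[6,4,2] (faults so far: 4)
  step 7: ref 6 -> HIT, frames=[6,4,2] (faults so far: 4)
  step 8: ref 6 -> HIT, frames=[6,4,2] (faults so far: 4)
  step 9: ref 6 -> HIT, frames=[6,4,2] (faults so far: 4)
  step 10: ref 4 -> HIT, frames=[6,4,2] (faults so far: 4)
  step 11: ref 6 -> HIT, frames=[6,4,2] (faults so far: 4)
  step 12: ref 6 -> HIT, frames=[6,4,2] (faults so far: 4)
  step 13: ref 5 -> FAULT, evict 2, frames=[6,4,5] (faults so far: 5)
  Optimal total faults: 5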